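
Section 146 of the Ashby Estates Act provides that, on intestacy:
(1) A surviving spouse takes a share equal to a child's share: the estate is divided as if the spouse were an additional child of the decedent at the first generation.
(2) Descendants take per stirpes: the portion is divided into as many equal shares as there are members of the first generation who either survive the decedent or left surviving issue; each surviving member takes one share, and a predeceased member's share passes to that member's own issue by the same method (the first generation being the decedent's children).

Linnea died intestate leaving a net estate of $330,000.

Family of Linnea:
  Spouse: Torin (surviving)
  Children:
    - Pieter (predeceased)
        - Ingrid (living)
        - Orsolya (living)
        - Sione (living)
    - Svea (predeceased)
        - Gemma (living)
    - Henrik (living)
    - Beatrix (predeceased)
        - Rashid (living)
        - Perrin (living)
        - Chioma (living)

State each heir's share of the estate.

Torin: $66,000; Ingrid: $22,000; Orsolya: $22,000; Sione: $22,000; Gemma: $66,000; Henrik: $66,000; Rashid: $22,000; Perrin: $22,000; Chioma: $22,000

The spouse counts as an additional share at the children's level, so there are 5 primary shares of $66,000. Torin takes one such share ($66,000).
The children's combined portion ($264,000) is divided into 4 shares of $66,000: Henrik takes $66,000; Pieter's $66,000 share passes to Pieter's issue; Svea's $66,000 share passes to Svea's issue; Beatrix's $66,000 share passes to Beatrix's issue.
Pieter's share ($66,000) is divided into 3 shares of $22,000: Ingrid, Orsolya, and Sione each take $22,000.
Svea's share ($66,000) passes entirely to Gemma.
Beatrix's share ($66,000) is divided into 3 shares of $22,000: Rashid, Perrin, and Chioma each take $22,000.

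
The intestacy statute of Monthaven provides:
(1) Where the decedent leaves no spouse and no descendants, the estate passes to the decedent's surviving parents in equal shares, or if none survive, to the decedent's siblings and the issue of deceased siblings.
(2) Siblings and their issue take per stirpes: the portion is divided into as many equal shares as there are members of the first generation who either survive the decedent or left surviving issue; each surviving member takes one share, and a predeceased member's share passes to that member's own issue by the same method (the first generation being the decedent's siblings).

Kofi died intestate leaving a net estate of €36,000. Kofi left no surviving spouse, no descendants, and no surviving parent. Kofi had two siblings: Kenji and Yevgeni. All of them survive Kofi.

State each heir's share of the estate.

The entire €36,000 passes to the siblings and their issue.
That amount (€36,000) is divided into 2 shares of €18,000: Kenji and Yevgeni each take €18,000.

Kenji: €18,000; Yevgeni: €18,000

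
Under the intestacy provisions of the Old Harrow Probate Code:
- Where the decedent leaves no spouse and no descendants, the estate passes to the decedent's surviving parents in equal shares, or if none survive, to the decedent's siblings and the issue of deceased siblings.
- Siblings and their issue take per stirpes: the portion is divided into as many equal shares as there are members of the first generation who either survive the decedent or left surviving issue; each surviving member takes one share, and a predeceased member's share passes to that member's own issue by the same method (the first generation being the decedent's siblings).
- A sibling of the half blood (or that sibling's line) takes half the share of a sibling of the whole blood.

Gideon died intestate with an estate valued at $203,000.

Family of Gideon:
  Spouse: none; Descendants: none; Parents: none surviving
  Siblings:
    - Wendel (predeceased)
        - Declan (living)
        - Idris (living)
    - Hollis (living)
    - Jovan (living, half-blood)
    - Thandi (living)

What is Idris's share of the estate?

The entire $203,000 passes to the siblings and their issue.
Counting each half-blood sibling's line as half a unit, there are 7/2 units in $203,000, so one unit is $58,000. Whole-blood lines (Wendel, Hollis, and Thandi) take $58,000 each; half-blood lines (Jovan) take $29,000 each.
Wendel's share ($58,000) is divided into 2 shares of $29,000: Declan and Idris each take $29,000.

Idris receives $29,000.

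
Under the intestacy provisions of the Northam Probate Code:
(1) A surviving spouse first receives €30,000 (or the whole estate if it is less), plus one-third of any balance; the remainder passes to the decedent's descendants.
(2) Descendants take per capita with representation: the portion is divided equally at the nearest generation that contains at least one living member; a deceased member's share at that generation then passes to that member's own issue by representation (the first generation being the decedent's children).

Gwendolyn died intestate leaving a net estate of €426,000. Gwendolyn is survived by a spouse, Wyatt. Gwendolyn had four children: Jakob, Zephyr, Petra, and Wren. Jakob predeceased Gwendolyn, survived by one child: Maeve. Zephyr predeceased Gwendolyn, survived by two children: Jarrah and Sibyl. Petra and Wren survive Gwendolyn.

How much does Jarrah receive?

Wyatt first takes €30,000, leaving a balance of €396,000. Wyatt then takes one-third of the balance (€132,000), for a total of €162,000. The remaining €264,000 passes to the descendants.
The descendants' portion (€264,000) is divided into 4 shares of €66,000: Petra and Wren each take €66,000; Jakob's €66,000 share passes to Jakob's issue; Zephyr's €66,000 share passes to Zephyr's issue.
Jakob's share (€66,000) passes entirely to Maeve.
Zephyr's share (€66,000) is divided into 2 shares of €33,000: Jarrah and Sibyl each take €33,000.

Jarrah receives €33,000.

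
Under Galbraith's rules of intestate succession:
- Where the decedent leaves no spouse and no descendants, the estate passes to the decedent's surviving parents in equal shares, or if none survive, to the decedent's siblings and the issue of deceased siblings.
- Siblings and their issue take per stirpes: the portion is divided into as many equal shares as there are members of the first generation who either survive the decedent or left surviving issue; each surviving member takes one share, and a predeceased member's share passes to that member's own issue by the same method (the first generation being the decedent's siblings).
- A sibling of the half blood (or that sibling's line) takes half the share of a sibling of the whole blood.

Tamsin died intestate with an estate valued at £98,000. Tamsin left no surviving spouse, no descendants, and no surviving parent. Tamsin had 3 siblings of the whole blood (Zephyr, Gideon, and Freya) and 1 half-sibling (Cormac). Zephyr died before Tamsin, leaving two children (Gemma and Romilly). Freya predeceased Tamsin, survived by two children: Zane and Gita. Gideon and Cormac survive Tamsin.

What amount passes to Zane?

Zane receives £14,000.

The entire £98,000 passes to the siblings and their issue.
Counting each half-blood sibling's line as half a unit, there are 7/2 units in £98,000, so one unit is £28,000. Whole-blood lines (Zephyr, Gideon, and Freya) take £28,000 each; half-blood lines (Cormac) take £14,000 each.
Zephyr's share (£28,000) is divided into 2 shares of £14,000: Gemma and Romilly each take £14,000.
Freya's share (£28,000) is divided into 2 shares of £14,000: Zane and Gita each take £14,000.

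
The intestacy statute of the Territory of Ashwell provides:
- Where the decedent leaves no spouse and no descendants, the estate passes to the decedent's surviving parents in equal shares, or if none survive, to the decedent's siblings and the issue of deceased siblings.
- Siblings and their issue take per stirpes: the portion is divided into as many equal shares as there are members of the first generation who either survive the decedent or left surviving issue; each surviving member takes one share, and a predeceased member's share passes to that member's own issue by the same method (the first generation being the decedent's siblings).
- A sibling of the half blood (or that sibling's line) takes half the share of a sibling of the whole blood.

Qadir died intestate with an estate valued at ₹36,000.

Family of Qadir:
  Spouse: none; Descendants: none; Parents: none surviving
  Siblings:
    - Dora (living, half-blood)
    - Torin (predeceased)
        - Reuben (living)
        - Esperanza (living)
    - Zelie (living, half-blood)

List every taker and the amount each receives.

The entire ₹36,000 passes to the siblings and their issue.
Counting each half-blood sibling's line as half a unit, there are 2 units in ₹36,000, so one unit is ₹18,000. Whole-blood lines (Torin) take ₹18,000 each; half-blood lines (Dora and Zelie) take ₹9,000 each.
Torin's share (₹18,000) is divided into 2 shares of ₹9,000: Reuben and Esperanza each take ₹9,000.

Dora: ₹9,000; Reuben: ₹9,000; Esperanza: ₹9,000; Zelie: ₹9,000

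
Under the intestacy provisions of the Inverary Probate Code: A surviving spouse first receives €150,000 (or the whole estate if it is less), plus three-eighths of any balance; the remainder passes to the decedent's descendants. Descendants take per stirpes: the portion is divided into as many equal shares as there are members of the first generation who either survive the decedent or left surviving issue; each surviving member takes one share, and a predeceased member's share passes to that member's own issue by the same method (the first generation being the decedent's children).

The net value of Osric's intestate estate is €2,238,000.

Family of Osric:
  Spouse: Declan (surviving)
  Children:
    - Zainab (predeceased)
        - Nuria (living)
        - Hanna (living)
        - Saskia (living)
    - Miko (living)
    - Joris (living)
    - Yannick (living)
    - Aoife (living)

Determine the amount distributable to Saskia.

Saskia receives €87,000.

Declan first takes €150,000, leaving a balance of €2,088,000. Declan then takes three-eighths of the balance (€783,000), for a total of €933,000. The remaining €1,305,000 passes to the descendants.
The descendants' portion (€1,305,000) is divided into 5 shares of €261,000: Miko, Joris, Yannick, and Aoife each take €261,000; Zainab's €261,000 share passes to Zainab's issue.
Zainab's share (€261,000) is divided into 3 shares of €87,000: Nuria, Hanna, and Saskia each take €87,000.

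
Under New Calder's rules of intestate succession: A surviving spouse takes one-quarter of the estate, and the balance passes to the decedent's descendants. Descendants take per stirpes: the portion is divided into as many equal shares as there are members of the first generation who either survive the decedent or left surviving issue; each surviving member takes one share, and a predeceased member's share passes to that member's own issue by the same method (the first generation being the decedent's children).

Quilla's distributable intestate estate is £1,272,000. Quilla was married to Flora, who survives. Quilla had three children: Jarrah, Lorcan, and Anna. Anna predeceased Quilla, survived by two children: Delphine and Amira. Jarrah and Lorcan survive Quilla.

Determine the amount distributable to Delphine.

Flora takes one-quarter of £1,272,000 = £318,000. The remaining £954,000 passes to the descendants.
The descendants' portion (£954,000) is divided into 3 shares of £318,000: Jarrah and Lorcan each take £318,000; Anna's £318,000 share passes to Anna's issue.
Anna's share (£318,000) is divided into 2 shares of £159,000: Delphine and Amira each take £159,000.

Delphine receives £159,000.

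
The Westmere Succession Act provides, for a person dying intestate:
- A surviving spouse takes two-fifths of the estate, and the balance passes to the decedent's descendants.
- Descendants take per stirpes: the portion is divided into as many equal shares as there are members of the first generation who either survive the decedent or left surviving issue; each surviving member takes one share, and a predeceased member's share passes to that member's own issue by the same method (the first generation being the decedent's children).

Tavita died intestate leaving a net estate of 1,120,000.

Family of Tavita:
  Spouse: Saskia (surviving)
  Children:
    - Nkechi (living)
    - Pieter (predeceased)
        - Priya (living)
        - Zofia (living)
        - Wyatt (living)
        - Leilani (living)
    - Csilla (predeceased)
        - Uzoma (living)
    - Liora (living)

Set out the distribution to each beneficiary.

Saskia: 448,000; Nkechi: 168,000; Priya: 42,000; Zofia: 42,000; Wyatt: 42,000; Leilani: 42,000; Uzoma: 168,000; Liora: 168,000

Saskia takes two-fifths of 1,120,000 = 448,000. The remaining 672,000 passes to the descendants.
The descendants' portion (672,000) is divided into 4 shares of 168,000: Nkechi and Liora each take 168,000; Pieter's 168,000 share passes to Pieter's issue; Csilla's 168,000 share passes to Csilla's issue.
Pieter's share (168,000) is divided into 4 shares of 42,000: Priya, Zofia, Wyatt, and Leilani each take 42,000.
Csilla's share (168,000) passes entirely to Uzoma.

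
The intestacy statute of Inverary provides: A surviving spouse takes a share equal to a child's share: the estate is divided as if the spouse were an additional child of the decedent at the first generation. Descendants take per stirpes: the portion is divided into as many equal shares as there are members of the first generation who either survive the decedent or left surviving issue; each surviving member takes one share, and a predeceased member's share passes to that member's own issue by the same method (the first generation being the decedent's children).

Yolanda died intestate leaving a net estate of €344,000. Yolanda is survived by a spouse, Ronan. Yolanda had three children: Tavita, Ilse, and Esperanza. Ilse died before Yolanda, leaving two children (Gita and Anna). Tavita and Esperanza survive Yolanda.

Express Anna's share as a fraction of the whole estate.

Anna receives 1/8 of the estate.

The spouse counts as an additional share at the children's level, so there are 4 primary shares of €86,000. Ronan takes one such share (€86,000).
The children's combined portion (€258,000) is divided into 3 shares of €86,000: Tavita and Esperanza each take €86,000; Ilse's €86,000 share passes to Ilse's issue.
Ilse's share (€86,000) is divided into 2 shares of €43,000: Gita and Anna each take €43,000.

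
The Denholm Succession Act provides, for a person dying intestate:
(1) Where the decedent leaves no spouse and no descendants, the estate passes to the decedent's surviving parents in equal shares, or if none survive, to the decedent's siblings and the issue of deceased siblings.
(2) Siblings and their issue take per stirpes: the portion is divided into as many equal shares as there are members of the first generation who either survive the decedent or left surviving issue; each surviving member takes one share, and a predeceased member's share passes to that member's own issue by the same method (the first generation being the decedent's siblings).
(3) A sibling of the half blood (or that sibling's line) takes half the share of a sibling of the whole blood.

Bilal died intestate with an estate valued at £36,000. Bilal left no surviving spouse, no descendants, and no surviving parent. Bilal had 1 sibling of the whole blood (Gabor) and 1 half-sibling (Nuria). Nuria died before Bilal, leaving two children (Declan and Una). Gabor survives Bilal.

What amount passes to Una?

The entire £36,000 passes to the siblings and their issue.
Counting each half-blood sibling's line as half a unit, there are 3/2 units in £36,000, so one unit is £24,000. Whole-blood lines (Gabor) take £24,000 each; half-blood lines (Nuria) take £12,000 each.
Nuria's share (£12,000) is divided into 2 shares of £6,000: Declan and Una each take £6,000.

Una receives £6,000.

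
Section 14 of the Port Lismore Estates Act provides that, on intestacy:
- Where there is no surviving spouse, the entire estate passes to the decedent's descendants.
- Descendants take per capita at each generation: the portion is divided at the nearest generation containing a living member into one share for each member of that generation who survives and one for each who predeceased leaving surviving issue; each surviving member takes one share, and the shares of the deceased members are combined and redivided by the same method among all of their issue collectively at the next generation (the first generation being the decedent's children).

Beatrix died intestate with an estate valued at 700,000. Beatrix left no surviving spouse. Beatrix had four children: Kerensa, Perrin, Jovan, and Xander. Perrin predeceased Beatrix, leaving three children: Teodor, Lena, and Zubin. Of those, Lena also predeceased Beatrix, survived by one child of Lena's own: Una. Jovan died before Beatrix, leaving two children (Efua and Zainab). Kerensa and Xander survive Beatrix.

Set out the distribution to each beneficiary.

Kerensa: 175,000; Teodor: 70,000; Una: 70,000; Zubin: 70,000; Efua: 70,000; Zainab: 70,000; Xander: 175,000

The entire 700,000 passes to the descendants.
That amount (700,000) is divided at the children's generation into 4 shares of 175,000. Kerensa and Xander each take 175,000. The 2 shares of the deceased (Perrin and Jovan) are combined into a pool of 350,000.
That pool (350,000) is divided at the grandchildren's generation into 5 shares of 70,000. Teodor, Zubin, Efua, and Zainab each take 70,000. The remaining share for the deceased Lena (70,000) is carried to the next generation.
That pool (70,000) passes entirely to Una, the sole taker at the great-grandchildren's generation.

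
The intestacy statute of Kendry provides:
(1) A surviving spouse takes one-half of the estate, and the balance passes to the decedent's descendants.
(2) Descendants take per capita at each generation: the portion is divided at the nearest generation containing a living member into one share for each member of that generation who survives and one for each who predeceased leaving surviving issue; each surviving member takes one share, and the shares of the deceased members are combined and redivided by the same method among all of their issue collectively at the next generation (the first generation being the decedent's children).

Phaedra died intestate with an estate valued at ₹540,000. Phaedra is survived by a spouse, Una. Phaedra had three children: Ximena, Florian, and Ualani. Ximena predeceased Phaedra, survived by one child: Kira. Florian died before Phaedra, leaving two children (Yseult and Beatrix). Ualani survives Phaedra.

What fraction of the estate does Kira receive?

Una takes one-half of ₹540,000 = ₹270,000. The remaining ₹270,000 passes to the descendants.
The descendants' portion (₹270,000) is divided at the children's generation into 3 shares of ₹90,000. Ualani takes ₹90,000. The 2 shares of the deceased (Ximena and Florian) are combined into a pool of ₹180,000.
That pool (₹180,000) is divided at the grandchildren's generation equally among Kira, Yseult, and Beatrix: ₹60,000 each.

Kira receives 1/9 of the estate.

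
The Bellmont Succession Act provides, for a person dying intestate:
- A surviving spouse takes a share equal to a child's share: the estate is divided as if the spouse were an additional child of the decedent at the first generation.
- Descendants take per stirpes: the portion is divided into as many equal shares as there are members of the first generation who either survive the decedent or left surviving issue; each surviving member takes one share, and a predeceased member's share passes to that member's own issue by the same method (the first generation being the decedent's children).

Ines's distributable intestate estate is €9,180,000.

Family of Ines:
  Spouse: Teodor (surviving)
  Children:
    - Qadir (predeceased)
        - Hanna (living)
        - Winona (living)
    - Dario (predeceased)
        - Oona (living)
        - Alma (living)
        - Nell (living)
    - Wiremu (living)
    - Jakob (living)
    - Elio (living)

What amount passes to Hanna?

Hanna receives €765,000.

The spouse counts as an additional share at the children's level, so there are 6 primary shares of €1,530,000. Teodor takes one such share (€1,530,000).
The children's combined portion (€7,650,000) is divided into 5 shares of €1,530,000: Wiremu, Jakob, and Elio each take €1,530,000; Qadir's €1,530,000 share passes to Qadir's issue; Dario's €1,530,000 share passes to Dario's issue.
Qadir's share (€1,530,000) is divided into 2 shares of €765,000: Hanna and Winona each take €765,000.
Dario's share (€1,530,000) is divided into 3 shares of €510,000: Oona, Alma, and Nell each take €510,000.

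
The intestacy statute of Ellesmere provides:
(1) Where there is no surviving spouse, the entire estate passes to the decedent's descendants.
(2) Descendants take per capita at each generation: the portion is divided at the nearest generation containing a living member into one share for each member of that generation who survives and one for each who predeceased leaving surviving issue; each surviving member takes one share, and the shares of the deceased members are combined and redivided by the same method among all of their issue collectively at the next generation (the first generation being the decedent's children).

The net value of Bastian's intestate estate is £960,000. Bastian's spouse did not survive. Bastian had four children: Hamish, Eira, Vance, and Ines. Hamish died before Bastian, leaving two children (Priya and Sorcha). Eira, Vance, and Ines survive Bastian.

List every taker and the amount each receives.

Priya: £120,000; Sorcha: £120,000; Eira: £240,000; Vance: £240,000; Ines: £240,000

The entire £960,000 passes to the descendants.
That amount (£960,000) is divided at the children's generation into 4 shares of £240,000. Eira, Vance, and Ines each take £240,000. The remaining share for the deceased Hamish (£240,000) is carried to the next generation.
That pool (£240,000) is divided at the grandchildren's generation equally among Priya and Sorcha: £120,000 each.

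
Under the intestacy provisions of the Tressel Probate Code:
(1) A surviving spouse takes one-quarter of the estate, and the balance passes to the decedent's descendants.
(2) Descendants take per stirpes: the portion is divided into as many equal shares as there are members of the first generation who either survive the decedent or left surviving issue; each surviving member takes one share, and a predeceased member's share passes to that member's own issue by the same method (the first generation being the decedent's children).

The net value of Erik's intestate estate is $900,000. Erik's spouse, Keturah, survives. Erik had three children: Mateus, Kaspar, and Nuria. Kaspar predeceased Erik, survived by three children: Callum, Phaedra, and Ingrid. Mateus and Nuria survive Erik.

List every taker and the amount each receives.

Keturah takes one-quarter of $900,000 = $225,000. The remaining $675,000 passes to the descendants.
The descendants' portion ($675,000) is divided into 3 shares of $225,000: Mateus and Nuria each take $225,000; Kaspar's $225,000 share passes to Kaspar's issue.
Kaspar's share ($225,000) is divided into 3 shares of $75,000: Callum, Phaedra, and Ingrid each take $75,000.

Keturah: $225,000; Mateus: $225,000; Callum: $75,000; Phaedra: $75,000; Ingrid: $75,000; Nuria: $225,000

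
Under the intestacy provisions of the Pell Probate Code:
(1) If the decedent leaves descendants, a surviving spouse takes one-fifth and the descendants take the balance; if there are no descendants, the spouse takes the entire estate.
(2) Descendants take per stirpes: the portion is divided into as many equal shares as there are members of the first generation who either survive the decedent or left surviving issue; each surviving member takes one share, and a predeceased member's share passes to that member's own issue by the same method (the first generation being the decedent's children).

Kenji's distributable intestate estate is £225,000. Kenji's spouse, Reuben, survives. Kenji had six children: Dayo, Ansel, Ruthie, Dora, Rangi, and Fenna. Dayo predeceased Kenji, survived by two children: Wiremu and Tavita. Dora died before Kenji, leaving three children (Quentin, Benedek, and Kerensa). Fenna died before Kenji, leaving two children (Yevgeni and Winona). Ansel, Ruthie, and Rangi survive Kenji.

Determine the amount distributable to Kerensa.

Kerensa receives £10,000.

Reuben takes one-fifth of £225,000 = £45,000. The remaining £180,000 passes to the descendants.
The descendants' portion (£180,000) is divided into 6 shares of £30,000: Ansel, Ruthie, and Rangi each take £30,000; Dayo's £30,000 share passes to Dayo's issue; Dora's £30,000 share passes to Dora's issue; Fenna's £30,000 share passes to Fenna's issue.
Dayo's share (£30,000) is divided into 2 shares of £15,000: Wiremu and Tavita each take £15,000.
Dora's share (£30,000) is divided into 3 shares of £10,000: Quentin, Benedek, and Kerensa each take £10,000.
Fenna's share (£30,000) is divided into 2 shares of £15,000: Yevgeni and Winona each take £15,000.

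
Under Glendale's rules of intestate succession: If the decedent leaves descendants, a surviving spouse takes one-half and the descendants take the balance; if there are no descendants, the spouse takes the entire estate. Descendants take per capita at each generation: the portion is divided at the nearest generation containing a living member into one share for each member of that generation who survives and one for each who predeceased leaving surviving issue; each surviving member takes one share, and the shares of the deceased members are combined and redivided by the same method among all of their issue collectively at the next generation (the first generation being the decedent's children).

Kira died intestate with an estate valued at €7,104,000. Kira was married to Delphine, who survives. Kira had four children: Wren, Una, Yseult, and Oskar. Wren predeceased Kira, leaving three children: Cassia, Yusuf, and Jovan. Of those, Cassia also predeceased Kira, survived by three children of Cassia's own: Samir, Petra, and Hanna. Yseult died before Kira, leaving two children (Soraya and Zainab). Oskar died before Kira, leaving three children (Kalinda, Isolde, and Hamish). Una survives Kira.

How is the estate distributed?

Delphine: €3,552,000; Samir: €111,000; Petra: €111,000; Hanna: €111,000; Yusuf: €333,000; Jovan: €333,000; Una: €888,000; Soraya: €333,000; Zainab: €333,000; Kalinda: €333,000; Isolde: €333,000; Hamish: €333,000

Delphine takes one-half of €7,104,000 = €3,552,000. The remaining €3,552,000 passes to the descendants.
The descendants' portion (€3,552,000) is divided at the children's generation into 4 shares of €888,000. Una takes €888,000. The 3 shares of the deceased (Wren, Yseult, and Oskar) are combined into a pool of €2,664,000.
That pool (€2,664,000) is divided at the grandchildren's generation into 8 shares of €333,000. Yusuf, Jovan, Soraya, Zainab, Kalinda, Isolde, and Hamish each take €333,000. The remaining share for the deceased Cassia (€333,000) is carried to the next generation.
That pool (€333,000) is divided at the great-grandchildren's generation equally among Samir, Petra, and Hanna: €111,000 each.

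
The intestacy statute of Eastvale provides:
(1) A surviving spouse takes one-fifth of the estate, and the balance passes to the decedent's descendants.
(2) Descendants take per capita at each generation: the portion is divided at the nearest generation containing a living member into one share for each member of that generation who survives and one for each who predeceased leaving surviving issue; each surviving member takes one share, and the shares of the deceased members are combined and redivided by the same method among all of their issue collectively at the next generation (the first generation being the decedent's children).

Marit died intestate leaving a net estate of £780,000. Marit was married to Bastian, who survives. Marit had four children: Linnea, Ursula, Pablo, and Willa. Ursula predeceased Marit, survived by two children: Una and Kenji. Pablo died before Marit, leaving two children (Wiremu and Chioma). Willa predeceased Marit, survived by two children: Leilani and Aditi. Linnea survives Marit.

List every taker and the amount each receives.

Bastian takes one-fifth of £780,000 = £156,000. The remaining £624,000 passes to the descendants.
The descendants' portion (£624,000) is divided at the children's generation into 4 shares of £156,000. Linnea takes £156,000. The 3 shares of the deceased (Ursula, Pablo, and Willa) are combined into a pool of £468,000.
That pool (£468,000) is divided at the grandchildren's generation equally among Una, Kenji, Wiremu, Chioma, Leilani, and Aditi: £78,000 each.

Bastian: £156,000; Linnea: £156,000; Una: £78,000; Kenji: £78,000; Wiremu: £78,000; Chioma: £78,000; Leilani: £78,000; Aditi: £78,000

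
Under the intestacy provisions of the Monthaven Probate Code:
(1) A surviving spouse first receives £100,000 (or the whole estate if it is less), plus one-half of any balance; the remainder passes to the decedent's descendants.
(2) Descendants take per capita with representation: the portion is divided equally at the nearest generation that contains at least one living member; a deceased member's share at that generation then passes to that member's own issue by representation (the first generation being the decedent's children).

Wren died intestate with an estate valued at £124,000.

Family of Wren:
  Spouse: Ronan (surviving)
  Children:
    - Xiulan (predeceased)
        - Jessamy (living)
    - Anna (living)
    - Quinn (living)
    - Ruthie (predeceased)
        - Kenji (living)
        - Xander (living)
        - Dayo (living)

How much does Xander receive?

Xander receives £1,000.

Ronan first takes £100,000, leaving a balance of £24,000. Ronan then takes one-half of the balance (£12,000), for a total of £112,000. The remaining £12,000 passes to the descendants.
The descendants' portion (£12,000) is divided into 4 shares of £3,000: Anna and Quinn each take £3,000; Xiulan's £3,000 share passes to Xiulan's issue; Ruthie's £3,000 share passes to Ruthie's issue.
Xiulan's share (£3,000) passes entirely to Jessamy.
Ruthie's share (£3,000) is divided into 3 shares of £1,000: Kenji, Xander, and Dayo each take £1,000.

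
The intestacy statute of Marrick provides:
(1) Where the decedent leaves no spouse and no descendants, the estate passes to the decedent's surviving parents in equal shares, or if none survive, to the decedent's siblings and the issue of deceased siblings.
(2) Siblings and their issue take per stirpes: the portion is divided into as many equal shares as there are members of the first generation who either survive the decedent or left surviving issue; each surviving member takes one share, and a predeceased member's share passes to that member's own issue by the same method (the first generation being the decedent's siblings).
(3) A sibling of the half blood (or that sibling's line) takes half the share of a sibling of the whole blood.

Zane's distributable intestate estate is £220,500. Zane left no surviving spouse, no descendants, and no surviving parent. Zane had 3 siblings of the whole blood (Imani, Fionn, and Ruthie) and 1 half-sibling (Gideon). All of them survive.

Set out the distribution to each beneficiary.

The entire £220,500 passes to the siblings and their issue.
Counting each half-blood sibling's line as half a unit, there are 7/2 units in £220,500, so one unit is £63,000. Whole-blood lines (Imani, Fionn, and Ruthie) take £63,000 each; half-blood lines (Gideon) take £31,500 each.

Gideon: £31,500; Imani: £63,000; Fionn: £63,000; Ruthie: £63,000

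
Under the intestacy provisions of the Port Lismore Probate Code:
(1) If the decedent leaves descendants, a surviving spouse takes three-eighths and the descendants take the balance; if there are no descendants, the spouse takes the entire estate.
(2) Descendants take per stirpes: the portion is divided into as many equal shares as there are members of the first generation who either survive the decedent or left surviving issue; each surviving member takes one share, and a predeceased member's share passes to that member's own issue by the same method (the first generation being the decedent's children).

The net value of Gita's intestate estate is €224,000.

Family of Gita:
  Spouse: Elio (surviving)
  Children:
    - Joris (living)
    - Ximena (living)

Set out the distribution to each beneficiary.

Elio: €84,000; Joris: €70,000; Ximena: €70,000

Elio takes three-eighths of €224,000 = €84,000. The remaining €140,000 passes to the descendants.
The descendants' portion (€140,000) is divided into 2 shares of €70,000: Joris and Ximena each take €70,000.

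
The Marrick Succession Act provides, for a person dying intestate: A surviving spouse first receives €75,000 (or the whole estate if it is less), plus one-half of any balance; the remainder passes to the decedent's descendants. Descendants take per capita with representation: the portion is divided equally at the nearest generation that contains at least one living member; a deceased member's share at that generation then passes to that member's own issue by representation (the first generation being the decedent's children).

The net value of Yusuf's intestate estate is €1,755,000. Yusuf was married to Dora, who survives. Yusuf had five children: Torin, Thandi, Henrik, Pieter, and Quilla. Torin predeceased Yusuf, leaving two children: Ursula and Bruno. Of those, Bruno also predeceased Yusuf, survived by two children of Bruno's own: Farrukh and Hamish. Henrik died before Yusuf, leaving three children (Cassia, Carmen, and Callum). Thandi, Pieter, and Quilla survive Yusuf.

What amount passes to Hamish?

Dora first takes €75,000, leaving a balance of €1,680,000. Dora then takes one-half of the balance (€840,000), for a total of €915,000. The remaining €840,000 passes to the descendants.
The descendants' portion (€840,000) is divided into 5 shares of €168,000: Thandi, Pieter, and Quilla each take €168,000; Torin's €168,000 share passes to Torin's issue; Henrik's €168,000 share passes to Henrik's issue.
Torin's share (€168,000) is divided into 2 shares of €84,000: Ursula takes €84,000; Bruno's €84,000 share passes to Bruno's issue.
Bruno's share (€84,000) is divided into 2 shares of €42,000: Farrukh and Hamish each take €42,000.
Henrik's share (€168,000) is divided into 3 shares of €56,000: Cassia, Carmen, and Callum each take €56,000.

Hamish receives €42,000.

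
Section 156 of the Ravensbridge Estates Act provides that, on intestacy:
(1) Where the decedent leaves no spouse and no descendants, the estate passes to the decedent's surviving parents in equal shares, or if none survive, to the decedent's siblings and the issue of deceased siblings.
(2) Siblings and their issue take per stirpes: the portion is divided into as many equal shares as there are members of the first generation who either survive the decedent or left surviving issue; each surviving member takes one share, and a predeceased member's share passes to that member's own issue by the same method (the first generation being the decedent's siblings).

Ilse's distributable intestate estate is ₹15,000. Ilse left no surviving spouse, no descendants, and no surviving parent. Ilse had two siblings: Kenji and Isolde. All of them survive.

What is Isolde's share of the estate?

The entire ₹15,000 passes to the siblings and their issue.
That amount (₹15,000) is divided into 2 shares of ₹7,500: Kenji and Isolde each take ₹7,500.

Isolde receives ₹7,500.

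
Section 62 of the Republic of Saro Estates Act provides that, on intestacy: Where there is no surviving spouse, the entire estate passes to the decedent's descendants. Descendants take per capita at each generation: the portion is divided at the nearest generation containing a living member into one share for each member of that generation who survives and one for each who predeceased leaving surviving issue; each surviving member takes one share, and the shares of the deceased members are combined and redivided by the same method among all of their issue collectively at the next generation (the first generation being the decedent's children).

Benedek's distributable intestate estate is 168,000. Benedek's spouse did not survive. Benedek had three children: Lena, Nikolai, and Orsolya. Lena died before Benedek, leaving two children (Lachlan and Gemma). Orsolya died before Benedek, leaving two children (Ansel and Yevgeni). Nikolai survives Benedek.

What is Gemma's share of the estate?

The entire 168,000 passes to the descendants.
That amount (168,000) is divided at the children's generation into 3 shares of 56,000. Nikolai takes 56,000. The 2 shares of the deceased (Lena and Orsolya) are combined into a pool of 112,000.
That pool (112,000) is divided at the grandchildren's generation equally among Lachlan, Gemma, Ansel, and Yevgeni: 28,000 each.

Gemma receives 28,000.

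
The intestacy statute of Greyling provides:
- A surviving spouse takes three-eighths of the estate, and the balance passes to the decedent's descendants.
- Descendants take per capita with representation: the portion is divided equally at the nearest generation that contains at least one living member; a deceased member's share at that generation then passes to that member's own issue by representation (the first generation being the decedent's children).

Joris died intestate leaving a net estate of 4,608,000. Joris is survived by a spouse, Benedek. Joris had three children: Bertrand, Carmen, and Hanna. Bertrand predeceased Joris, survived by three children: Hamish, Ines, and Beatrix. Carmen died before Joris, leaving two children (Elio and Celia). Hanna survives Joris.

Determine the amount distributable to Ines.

Ines receives 320,000.

Benedek takes three-eighths of 4,608,000 = 1,728,000. The remaining 2,880,000 passes to the descendants.
The descendants' portion (2,880,000) is divided into 3 shares of 960,000: Hanna takes 960,000; Bertrand's 960,000 share passes to Bertrand's issue; Carmen's 960,000 share passes to Carmen's issue.
Bertrand's share (960,000) is divided into 3 shares of 320,000: Hamish, Ines, and Beatrix each take 320,000.
Carmen's share (960,000) is divided into 2 shares of 480,000: Elio and Celia each take 480,000.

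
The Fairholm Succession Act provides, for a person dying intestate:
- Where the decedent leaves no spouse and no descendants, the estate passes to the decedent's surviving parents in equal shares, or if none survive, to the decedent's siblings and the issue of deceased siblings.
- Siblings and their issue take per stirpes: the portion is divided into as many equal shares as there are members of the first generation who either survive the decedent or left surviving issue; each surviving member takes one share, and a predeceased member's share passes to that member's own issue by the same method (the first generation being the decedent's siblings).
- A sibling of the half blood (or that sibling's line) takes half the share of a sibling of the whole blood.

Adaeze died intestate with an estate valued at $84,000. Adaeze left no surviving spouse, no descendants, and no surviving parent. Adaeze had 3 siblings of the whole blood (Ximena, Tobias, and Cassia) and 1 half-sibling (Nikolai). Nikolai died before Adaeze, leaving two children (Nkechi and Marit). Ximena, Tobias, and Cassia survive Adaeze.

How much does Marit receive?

Marit receives $6,000.

The entire $84,000 passes to the siblings and their issue.
Counting each half-blood sibling's line as half a unit, there are 7/2 units in $84,000, so one unit is $24,000. Whole-blood lines (Ximena, Tobias, and Cassia) take $24,000 each; half-blood lines (Nikolai) take $12,000 each.
Nikolai's share ($12,000) is divided into 2 shares of $6,000: Nkechi and Marit each take $6,000.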